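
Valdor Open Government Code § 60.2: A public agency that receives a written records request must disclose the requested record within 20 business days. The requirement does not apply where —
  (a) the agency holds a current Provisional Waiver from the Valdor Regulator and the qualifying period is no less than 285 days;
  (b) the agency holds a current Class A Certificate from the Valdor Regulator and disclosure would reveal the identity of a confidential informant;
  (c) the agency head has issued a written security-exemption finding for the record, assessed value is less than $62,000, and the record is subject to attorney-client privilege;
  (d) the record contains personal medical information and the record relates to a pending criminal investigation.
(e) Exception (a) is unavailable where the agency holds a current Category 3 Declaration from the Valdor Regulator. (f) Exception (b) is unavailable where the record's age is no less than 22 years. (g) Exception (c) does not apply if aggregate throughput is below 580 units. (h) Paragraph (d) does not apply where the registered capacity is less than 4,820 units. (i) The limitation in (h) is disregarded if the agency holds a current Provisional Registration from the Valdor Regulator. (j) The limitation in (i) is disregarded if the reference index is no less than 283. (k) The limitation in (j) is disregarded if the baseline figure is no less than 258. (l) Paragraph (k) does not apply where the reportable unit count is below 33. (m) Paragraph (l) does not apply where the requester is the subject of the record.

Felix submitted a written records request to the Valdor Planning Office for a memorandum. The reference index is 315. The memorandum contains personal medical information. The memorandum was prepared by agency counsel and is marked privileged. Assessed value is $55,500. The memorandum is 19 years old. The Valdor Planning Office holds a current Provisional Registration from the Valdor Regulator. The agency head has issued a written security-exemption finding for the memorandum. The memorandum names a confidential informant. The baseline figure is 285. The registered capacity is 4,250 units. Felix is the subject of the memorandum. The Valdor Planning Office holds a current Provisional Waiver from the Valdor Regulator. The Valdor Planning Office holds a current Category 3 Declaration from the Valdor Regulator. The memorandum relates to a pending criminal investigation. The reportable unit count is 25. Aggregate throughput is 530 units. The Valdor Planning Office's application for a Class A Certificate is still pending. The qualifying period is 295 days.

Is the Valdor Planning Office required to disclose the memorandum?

No — exception (d) applies; the Valdor Planning Office is not required to disclose the memorandum.

Exception (a)'s conditions are all satisfied: a current Provisional Waiver is held; the qualifying period is 295 days, meeting the 285 days threshold. However, paragraph (e) must be considered: (e) operates against (a): a current Category 3 Declaration is held. Exception (a) does not apply.
Exception (b) fails — no current Class A Certificate is held.
Exception (c): a written security-exemption finding has been issued; assessed value is $55,500, less than the $62,000 limit; the memorandum is privileged — every condition holds. But applying paragraph (g): (g) operates — aggregate throughput is 530 units, below the 580 units limit. So (c) is unavailable.
All of (d)'s requirements are met (the memorandum contains personal medical information; the memorandum relates to a pending investigation). Under paragraphs (h)–(m): (h) would limit (d) — the registered capacity is 4,250 units, less than the 4,820 units limit — but (i) sets (h) aside: (i) operates against (h): a current Provisional Registration is held. (j) operates (the reference index is 315, meeting the 283 threshold), but yields to (k): (k) operates against (j): the baseline figure is 285, meeting the 258 threshold. (l) would limit (k) — the reportable unit count is 25, below the 33 limit — but (m) sets (l) aside: (m) operates against (l): Felix is the subject of the memorandum. So (d) applies.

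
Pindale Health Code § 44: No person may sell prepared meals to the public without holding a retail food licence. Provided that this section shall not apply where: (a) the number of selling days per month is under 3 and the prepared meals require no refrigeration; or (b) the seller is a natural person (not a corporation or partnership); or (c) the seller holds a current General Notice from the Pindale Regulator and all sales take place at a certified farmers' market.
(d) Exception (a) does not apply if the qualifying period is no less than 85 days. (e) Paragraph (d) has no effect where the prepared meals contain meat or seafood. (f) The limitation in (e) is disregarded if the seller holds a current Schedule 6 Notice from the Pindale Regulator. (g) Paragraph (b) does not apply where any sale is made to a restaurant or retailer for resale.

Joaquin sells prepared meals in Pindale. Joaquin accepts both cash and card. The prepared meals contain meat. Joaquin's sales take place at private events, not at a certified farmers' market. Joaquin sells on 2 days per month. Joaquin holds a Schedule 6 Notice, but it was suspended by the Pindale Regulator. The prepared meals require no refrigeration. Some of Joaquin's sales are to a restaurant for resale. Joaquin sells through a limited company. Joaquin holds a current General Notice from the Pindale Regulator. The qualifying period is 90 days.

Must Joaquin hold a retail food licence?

No — exception (a) applies; Joaquin is not required to hold a retail food licence.

Exception (a)'s conditions are all satisfied: the number of selling days per month is 2, under the 3 limit; the prepared meals are shelf-stable. Applying paragraphs (d)–(f): (d) would limit (a) — the qualifying period is 90 days, meeting the 85 days threshold — but (e) sets (d) aside: (e) is triggered — the prepared meals contain meat. (f) is inapplicable (the Schedule 6 Notice is not current), so (e) stands. So (a) applies.
Exception (b) requires that the seller is a natural person (not a corporation or partnership); but the seller operates through a limited company, so (b) is unavailable.
Exception (c) fails — sales are at private events, not a certified farmers' market.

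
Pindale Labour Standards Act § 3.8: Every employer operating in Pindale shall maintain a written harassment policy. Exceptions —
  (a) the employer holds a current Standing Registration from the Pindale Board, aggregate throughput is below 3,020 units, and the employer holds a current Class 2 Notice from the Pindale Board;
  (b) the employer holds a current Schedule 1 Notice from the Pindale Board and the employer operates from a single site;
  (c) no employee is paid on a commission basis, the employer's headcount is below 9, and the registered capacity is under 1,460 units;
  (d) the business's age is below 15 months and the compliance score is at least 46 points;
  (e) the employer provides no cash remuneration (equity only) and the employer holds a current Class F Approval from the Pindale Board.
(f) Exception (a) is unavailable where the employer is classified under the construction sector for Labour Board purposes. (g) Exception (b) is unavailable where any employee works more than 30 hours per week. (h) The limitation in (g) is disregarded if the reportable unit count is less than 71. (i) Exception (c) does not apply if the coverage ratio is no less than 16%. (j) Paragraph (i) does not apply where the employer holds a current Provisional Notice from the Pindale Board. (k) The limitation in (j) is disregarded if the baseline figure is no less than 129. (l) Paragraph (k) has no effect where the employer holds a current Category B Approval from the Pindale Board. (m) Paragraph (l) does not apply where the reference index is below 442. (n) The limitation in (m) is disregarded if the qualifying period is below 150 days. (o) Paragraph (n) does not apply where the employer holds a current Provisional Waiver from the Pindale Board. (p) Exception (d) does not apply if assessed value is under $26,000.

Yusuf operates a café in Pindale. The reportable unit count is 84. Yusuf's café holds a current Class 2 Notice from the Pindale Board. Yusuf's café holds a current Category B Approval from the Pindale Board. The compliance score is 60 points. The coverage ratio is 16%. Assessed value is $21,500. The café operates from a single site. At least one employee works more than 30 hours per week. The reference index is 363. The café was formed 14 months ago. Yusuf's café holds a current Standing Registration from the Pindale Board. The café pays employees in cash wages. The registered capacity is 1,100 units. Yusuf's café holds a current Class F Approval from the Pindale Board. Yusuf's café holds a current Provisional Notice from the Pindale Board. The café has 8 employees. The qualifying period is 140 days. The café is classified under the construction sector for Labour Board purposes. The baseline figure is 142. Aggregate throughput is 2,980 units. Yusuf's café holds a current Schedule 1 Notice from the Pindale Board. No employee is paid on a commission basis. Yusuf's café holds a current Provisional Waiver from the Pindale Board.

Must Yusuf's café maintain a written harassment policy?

Yes — Yusuf's café must maintain a written harassment policy.

Exception (a) is satisfied on its face — a current Standing Registration is held; aggregate throughput is 2,980 units, below the 3,020 units limit; a current Class 2 Notice is held. However, paragraph (f) must be considered: (f) operates against (a): the café is classified under the construction sector. Exception (a) does not apply.
Exception (b) is satisfied on its face — a current Schedule 1 Notice is held; the employer operates from a single site. However, paragraphs (g)–(h) must be considered: (g) operates against (b): at least one employee exceeds 30 hours/week. (h) does not operate here (the reportable unit count is 84, not less than 71), so (g) stands. Exception (b) does not apply.
Exception (c)'s conditions are all satisfied: no employee is paid on commission; the employer's headcount is 8, below the 9 limit; the registered capacity is 1,100 units, under the 1,460 units limit. Turning to paragraphs (i)–(o): (i) operates against (c): the coverage ratio is 16%, meeting the 16% threshold. (j) is engaged (a current Provisional Notice is held), but is overridden by (k): (k) operates against (j): the baseline figure is 142, meeting the 129 threshold. (l) would limit (k) — a current Category B Approval is held — but (m) sets (l) aside: (m) operates against (l): the reference index is 363, below the 442 limit. (n) is triggered (the qualifying period is 140 days, below the 150 days limit), but is itself disapplied by (o): (o) operates — a current Provisional Waiver is held. So (c) is unavailable.
Exception (d)'s conditions are all satisfied: the business's age is 14 months, below the 15 months limit; the compliance score is 60 points, meeting the 46 points threshold. Turning to paragraph (p): (p) operates against (d): assessed value is $21,500, under the $26,000 limit. (d) is therefore removed.
Exception (e) requires that the employer provides no cash remuneration (equity only); but employees are paid cash wages, so (e) is unavailable.
No exception displaces § 3.8.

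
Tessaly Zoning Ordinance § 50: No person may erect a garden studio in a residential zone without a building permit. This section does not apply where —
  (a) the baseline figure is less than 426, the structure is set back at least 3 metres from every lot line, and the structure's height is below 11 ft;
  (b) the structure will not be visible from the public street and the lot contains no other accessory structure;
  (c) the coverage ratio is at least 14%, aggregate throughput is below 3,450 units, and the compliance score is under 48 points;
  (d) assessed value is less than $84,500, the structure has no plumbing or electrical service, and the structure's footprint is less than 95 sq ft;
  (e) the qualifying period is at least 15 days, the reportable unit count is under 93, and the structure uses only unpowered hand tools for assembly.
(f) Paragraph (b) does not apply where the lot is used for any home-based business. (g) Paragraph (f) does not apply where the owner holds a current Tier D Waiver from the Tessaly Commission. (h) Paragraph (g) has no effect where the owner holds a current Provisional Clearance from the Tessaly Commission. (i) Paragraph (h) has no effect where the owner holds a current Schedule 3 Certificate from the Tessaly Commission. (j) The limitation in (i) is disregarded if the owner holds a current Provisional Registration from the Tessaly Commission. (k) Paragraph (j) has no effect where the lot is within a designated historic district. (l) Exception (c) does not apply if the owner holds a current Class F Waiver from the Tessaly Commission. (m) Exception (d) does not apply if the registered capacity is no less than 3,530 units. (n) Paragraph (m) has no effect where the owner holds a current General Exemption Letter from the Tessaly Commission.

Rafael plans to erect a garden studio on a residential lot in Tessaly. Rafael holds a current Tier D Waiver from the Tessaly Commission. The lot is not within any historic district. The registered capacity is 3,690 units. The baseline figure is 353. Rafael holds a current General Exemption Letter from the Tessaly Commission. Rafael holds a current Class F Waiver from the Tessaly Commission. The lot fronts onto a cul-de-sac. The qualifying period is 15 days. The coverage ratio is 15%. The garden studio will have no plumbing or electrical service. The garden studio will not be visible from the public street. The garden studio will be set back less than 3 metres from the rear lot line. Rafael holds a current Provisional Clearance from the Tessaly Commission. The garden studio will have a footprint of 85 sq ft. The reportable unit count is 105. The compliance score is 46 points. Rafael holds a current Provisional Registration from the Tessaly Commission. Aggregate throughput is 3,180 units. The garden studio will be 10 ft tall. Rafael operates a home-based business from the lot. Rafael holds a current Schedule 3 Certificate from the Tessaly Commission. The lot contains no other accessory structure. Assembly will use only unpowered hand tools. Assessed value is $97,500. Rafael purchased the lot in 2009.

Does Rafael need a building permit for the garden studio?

Exception (a) does not apply: the rear setback is under 3 m.
Exception (b): the structure will not be visible from the street; the lot has no other accessory structure — every condition holds. But: (f) is triggered — a home-based business operates on the lot. (g) would limit (f) — a current Tier D Waiver is held — but (h) sets (g) aside: (h) is triggered — a current Provisional Clearance is held. (i) would limit (h) — a current Schedule 3 Certificate is held — but (j) sets (i) aside: (j) operates against (i): a current Provisional Registration is held. (k) is not engaged (the lot is not in a historic district), so (j) stands. Exception (b) does not apply.
Exception (c) is satisfied on its face — the coverage ratio is 15%, meeting the 14% threshold; aggregate throughput is 3,180 units, below the 3,450 units limit; the compliance score is 46 points, under the 48 points limit. But applying paragraph (l): (l) is engaged — a current Class F Waiver is held. So (c) is unavailable.
Exception (d) does not apply: assessed value is $97,500, not less than $84,500.
Exception (e) fails — the reportable unit count is 105, not under 93.
No exception is made out. Rafael falls within the general rule.

Yes — Rafael must obtain a building permit.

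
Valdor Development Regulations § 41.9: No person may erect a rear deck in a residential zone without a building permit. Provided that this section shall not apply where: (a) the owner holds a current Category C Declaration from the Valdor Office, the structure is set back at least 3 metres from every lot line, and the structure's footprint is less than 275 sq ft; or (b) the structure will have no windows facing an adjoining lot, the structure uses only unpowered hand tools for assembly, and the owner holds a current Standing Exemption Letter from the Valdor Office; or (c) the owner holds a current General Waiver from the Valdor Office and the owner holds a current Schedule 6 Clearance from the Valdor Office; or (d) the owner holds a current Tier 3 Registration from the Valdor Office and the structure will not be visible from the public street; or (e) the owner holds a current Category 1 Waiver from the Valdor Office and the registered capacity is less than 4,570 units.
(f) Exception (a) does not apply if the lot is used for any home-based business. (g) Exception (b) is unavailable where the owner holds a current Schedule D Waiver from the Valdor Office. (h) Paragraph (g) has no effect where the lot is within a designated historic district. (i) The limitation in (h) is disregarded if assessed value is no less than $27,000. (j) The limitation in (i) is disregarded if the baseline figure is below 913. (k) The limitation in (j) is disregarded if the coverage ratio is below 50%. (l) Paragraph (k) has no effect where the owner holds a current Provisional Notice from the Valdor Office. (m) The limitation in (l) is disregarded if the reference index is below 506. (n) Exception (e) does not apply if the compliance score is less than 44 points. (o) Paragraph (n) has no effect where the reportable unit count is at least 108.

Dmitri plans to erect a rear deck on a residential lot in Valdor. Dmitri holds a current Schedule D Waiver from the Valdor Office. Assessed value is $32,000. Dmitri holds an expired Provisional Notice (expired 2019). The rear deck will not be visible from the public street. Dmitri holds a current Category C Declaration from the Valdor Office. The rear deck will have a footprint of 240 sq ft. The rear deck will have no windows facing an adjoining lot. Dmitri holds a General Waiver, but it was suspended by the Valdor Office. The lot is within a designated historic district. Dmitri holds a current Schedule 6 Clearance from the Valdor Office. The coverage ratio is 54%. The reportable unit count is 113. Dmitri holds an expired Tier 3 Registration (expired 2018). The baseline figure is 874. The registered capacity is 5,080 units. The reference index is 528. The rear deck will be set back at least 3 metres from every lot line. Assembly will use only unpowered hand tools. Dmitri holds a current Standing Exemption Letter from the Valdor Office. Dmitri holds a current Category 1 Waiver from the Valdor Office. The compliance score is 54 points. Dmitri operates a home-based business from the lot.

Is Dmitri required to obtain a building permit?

Exception (a): a current Category C Declaration is held; the setback is at least 3 m on every side; the structure's footprint is 240 sq ft, less than the 275 sq ft limit — every condition holds. Turning to paragraph (f): (f) operates — a home-based business operates on the lot. Exception (a) does not apply.
All of (b)'s requirements are met (no windows face an adjoining lot; assembly uses only hand tools; a current Standing Exemption Letter is held). Under paragraphs (g)–(m): (g) applies (a current Schedule D Waiver is held), but yields to (h): (h) operates against (g): the lot is in a historic district. (i) would limit (h) — assessed value is $32,000, meeting the $27,000 threshold — but (j) sets (i) aside: (j) operates against (i): the baseline figure is 874, below the 913 limit. (k), which would lift (j), does not operate here — the coverage ratio is 54%, not below 50%. (b) remains available.
Exception (c) does not apply: there is no General Waiver in force.
Exception (d) does not apply: no current Tier 3 Registration is held.
Exception (e) requires that the registered capacity is less than 4,570 units; but the registered capacity is 5,080 units, not less than 4,570 units, so (e) is unavailable.

No — exception (b) applies; Dmitri does not need a building permit.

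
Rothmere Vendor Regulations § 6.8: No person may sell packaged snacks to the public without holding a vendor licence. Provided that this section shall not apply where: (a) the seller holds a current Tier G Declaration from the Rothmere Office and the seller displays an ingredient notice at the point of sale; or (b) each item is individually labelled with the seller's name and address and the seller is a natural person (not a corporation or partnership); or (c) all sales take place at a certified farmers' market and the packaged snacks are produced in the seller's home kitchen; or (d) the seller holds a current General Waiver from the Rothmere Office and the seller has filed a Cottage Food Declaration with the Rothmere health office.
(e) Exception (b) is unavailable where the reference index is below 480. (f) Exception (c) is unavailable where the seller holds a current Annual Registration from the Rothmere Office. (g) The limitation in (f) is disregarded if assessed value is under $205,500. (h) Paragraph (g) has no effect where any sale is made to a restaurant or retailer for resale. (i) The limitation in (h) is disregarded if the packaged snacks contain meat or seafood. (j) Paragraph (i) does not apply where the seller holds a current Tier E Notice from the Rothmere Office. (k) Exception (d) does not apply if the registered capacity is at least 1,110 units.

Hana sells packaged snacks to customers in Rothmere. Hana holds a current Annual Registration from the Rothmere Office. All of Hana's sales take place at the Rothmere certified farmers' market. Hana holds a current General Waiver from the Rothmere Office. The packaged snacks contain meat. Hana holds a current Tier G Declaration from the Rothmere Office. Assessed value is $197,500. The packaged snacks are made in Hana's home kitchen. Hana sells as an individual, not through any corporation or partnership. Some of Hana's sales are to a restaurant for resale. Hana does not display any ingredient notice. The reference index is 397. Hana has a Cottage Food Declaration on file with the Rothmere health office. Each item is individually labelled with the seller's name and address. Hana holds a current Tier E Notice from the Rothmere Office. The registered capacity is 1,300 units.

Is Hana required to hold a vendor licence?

Yes — Hana must hold a vendor licence.

Exception (a) does not apply: no ingredient notice is displayed.
Exception (b)'s conditions are all satisfied: items are individually labelled; the seller is a natural person. However, paragraph (e) must be considered: (e) applies — the reference index is 397, below the 480 limit. So (b) is unavailable.
Exception (c): all sales are at a certified farmers' market; the packaged snacks are home-kitchen produced — every condition holds. But: (f) is engaged — a current Annual Registration is held. (g) would limit (f) — assessed value is $197,500, under the $205,500 limit — but (h) sets (g) aside: (h) operates against (g): some sales are to a restaurant for resale. (i) would limit (h) — the packaged snacks contain meat — but (j) sets (i) aside: (j) operates against (i): a current Tier E Notice is held. So (c) is unavailable.
Exception (d): a current General Waiver is held; a Cottage Food Declaration is on file — every condition holds. However, paragraph (k) must be considered: (k) operates against (d): the registered capacity is 1,300 units, meeting the 1,110 units threshold. (d) is therefore removed.
None of the exceptions is available; § 6.8 applies in full.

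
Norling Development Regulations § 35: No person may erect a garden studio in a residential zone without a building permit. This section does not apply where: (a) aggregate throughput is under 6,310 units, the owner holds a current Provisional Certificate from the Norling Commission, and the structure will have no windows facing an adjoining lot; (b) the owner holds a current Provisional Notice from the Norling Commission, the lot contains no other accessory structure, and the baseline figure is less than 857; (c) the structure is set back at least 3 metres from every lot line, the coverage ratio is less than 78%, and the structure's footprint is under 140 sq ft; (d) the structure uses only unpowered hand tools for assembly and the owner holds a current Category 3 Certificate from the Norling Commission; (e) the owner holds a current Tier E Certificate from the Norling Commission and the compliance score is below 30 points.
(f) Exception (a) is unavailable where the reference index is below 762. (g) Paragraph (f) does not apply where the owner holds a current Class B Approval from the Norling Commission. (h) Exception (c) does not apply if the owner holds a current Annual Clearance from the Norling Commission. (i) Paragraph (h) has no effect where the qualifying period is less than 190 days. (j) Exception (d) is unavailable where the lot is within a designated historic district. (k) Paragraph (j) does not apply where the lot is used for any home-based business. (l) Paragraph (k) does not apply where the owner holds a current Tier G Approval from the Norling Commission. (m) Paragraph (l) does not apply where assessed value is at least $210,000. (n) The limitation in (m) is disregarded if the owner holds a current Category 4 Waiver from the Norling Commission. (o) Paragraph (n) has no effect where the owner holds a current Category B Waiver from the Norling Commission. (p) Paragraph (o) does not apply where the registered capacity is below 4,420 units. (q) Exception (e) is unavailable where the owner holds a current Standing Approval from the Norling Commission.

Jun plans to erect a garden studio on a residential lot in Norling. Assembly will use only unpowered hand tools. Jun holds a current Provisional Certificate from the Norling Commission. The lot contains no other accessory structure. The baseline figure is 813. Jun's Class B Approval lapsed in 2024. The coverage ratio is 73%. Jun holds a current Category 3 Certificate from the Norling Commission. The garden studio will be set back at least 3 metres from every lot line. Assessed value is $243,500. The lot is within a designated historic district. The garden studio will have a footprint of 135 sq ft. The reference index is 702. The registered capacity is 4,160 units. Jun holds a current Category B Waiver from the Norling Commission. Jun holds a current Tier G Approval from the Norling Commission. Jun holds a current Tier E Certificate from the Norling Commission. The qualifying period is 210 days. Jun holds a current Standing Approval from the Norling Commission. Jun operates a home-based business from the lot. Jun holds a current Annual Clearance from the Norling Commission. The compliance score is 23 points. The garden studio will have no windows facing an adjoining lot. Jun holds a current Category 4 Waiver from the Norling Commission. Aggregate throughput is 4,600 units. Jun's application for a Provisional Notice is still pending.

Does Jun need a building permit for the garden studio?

Exception (a): aggregate throughput is 4,600 units, under the 6,310 units limit; a current Provisional Certificate is held; no windows face an adjoining lot — every condition holds. But applying paragraphs (f)–(g): (f) operates against (a): the reference index is 702, below the 762 limit. (g), which would lift (f), does not operate here — the Class B Approval is not current. (a) is therefore removed.
Exception (b) does not apply: the Provisional Notice is not current.
Exception (c) is satisfied on its face — the setback is at least 3 m on every side; the coverage ratio is 73%, less than the 78% limit; the structure's footprint is 135 sq ft, under the 140 sq ft limit. But: (h) applies — a current Annual Clearance is held. (i), which would lift (h), is not engaged — the qualifying period is 210 days, not less than 190 days. Exception (c) does not apply.
All of (d)'s requirements are met (assembly uses only hand tools; a current Category 3 Certificate is held). However, paragraphs (j)–(p) must be considered: (j) is triggered — the lot is in a historic district. (k) operates (a home-based business operates on the lot), but is itself disapplied by (l): (l) is engaged — a current Tier G Approval is held. (m) would limit (l) — assessed value is $243,500, meeting the $210,000 threshold — but (n) sets (m) aside: (n) is triggered — a current Category 4 Waiver is held. (o) would limit (n) — a current Category B Waiver is held — but (p) sets (o) aside: (p) operates against (o): the registered capacity is 4,160 units, below the 4,420 units limit. Exception (d) does not apply.
Exception (e) is satisfied on its face — a current Tier E Certificate is held; the compliance score is 23 points, below the 30 points limit. But: (q) operates against (e): a current Standing Approval is held. (e) is therefore removed.
No exception displaces § 35.

Yes — Jun must obtain a building permit.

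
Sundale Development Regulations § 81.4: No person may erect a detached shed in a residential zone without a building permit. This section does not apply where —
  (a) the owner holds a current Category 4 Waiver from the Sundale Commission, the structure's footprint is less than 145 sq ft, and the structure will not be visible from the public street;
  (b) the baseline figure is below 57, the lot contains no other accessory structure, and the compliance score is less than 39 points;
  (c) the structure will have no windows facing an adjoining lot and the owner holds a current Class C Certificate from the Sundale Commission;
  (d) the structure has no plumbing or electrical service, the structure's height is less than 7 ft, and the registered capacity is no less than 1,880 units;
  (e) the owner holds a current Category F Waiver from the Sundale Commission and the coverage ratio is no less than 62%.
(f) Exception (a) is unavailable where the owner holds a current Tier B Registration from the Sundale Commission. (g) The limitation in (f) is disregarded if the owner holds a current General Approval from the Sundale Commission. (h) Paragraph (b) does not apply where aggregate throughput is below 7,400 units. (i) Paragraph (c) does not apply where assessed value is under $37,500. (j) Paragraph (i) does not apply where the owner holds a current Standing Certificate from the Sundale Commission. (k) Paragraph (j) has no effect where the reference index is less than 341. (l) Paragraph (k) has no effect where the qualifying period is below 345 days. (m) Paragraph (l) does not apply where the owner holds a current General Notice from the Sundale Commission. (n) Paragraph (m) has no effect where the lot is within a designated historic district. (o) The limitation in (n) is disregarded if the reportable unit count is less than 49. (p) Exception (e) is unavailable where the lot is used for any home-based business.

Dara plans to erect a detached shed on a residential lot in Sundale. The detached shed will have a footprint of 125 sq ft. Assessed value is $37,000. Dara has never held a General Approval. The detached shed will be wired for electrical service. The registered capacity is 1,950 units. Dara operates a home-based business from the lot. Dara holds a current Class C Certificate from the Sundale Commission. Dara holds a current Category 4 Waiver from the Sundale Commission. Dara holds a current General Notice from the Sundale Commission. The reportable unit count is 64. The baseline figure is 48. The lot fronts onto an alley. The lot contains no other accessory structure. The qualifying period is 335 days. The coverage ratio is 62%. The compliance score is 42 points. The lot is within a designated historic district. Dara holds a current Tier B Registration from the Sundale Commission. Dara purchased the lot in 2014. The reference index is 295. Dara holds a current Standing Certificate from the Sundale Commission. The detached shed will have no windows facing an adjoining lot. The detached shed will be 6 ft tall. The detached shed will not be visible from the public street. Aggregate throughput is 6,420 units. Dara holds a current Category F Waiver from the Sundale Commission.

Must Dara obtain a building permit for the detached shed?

No — exception (c) applies; Dara does not need a building permit.

Exception (a): a current Category 4 Waiver is held; the structure's footprint is 125 sq ft, less than the 145 sq ft limit; the structure will not be visible from the street — every condition holds. Turning to paragraphs (f)–(g): (f) operates against (a): a current Tier B Registration is held. (g), which would lift (f), is not engaged — no current General Approval is held. So (a) is unavailable.
Exception (b) requires that the compliance score is less than 39 points; but the compliance score is 42 points, not less than 39 points, so (b) is unavailable.
Exception (c) is satisfied on its face — no windows face an adjoining lot; a current Class C Certificate is held. Under paragraphs (i)–(o): (i) would limit (c) — assessed value is $37,000, under the $37,500 limit — but (j) sets (i) aside: (j) operates against (i): a current Standing Certificate is held. (k) is triggered (the reference index is 295, less than the 341 limit), but is overridden by (l): (l) operates — the qualifying period is 335 days, below the 345 days limit. (m) would limit (l) — a current General Notice is held — but (n) sets (m) aside: (n) operates — the lot is in a historic district. (o), which would lift (n), is not triggered — the reportable unit count is 64, not less than 49. Exception (c) stands.
Exception (d) does not apply: electrical service is planned.
All of (e)'s requirements are met (a current Category F Waiver is held; the coverage ratio is 62%, meeting the 62% threshold). However, paragraph (p) must be considered: (p) operates against (e): a home-based business operates on the lot. (e) is therefore removed.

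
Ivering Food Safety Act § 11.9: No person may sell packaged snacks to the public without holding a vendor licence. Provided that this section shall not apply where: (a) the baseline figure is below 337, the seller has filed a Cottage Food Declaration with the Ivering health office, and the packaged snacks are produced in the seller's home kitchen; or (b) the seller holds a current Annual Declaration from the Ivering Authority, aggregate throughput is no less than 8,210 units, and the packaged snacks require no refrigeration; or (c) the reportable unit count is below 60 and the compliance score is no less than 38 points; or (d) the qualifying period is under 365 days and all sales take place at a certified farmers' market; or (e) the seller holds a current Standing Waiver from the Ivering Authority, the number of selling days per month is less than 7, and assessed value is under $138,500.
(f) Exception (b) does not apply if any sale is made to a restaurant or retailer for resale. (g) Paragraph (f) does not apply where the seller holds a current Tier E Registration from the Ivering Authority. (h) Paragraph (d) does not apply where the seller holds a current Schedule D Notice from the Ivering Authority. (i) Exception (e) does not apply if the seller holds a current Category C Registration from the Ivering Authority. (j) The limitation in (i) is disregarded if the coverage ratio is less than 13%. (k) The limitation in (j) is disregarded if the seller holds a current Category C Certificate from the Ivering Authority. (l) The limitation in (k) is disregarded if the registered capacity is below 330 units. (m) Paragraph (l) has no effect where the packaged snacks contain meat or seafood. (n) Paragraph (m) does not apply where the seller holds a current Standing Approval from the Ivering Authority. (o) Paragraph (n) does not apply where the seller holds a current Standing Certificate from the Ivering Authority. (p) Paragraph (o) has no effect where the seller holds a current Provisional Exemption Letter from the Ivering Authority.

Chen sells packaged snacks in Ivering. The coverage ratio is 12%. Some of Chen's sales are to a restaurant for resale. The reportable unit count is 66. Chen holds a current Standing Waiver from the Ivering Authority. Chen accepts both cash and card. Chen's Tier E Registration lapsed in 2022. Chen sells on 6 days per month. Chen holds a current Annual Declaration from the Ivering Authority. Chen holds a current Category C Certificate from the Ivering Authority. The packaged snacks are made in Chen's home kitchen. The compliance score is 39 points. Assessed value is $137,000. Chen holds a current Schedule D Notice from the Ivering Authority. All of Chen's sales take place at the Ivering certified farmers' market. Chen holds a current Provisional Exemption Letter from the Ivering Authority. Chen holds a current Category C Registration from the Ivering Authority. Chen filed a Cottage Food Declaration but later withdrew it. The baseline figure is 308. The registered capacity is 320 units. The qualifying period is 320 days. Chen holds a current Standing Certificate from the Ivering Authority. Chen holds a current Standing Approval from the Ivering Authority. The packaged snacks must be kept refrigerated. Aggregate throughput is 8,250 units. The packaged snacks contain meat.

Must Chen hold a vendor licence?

No — exception (e) applies; Chen is not required to hold a vendor licence.

Exception (a) requires that the seller has filed a Cottage Food Declaration with the Ivering health office; but the Cottage Food Declaration was withdrawn, so (a) is unavailable.
Exception (b) does not apply: the packaged snacks require refrigeration.
Exception (c) does not apply: the reportable unit count is 66, not below 60.
Exception (d) is satisfied on its face — the qualifying period is 320 days, under the 365 days limit; all sales are at a certified farmers' market. But applying paragraph (h): (h) operates against (d): a current Schedule D Notice is held. So (d) is unavailable.
Exception (e)'s conditions are all satisfied: a current Standing Waiver is held; the number of selling days per month is 6, less than the 7 limit; assessed value is $137,000, under the $138,500 limit. As to paragraphs (i)–(p): (i) would limit (e) — a current Category C Registration is held — but (j) sets (i) aside: (j) operates against (i): the coverage ratio is 12%, less than the 13% limit. (k) would limit (j) — a current Category C Certificate is held — but (l) sets (k) aside: (l) operates against (k): the registered capacity is 320 units, below the 330 units limit. (m) is triggered (the packaged snacks contain meat), but is set aside by (n): (n) operates against (m): a current Standing Approval is held. (o) is triggered (a current Standing Certificate is held), but is displaced by (p): (p) is triggered — a current Provisional Exemption Letter is held. Exception (e) stands.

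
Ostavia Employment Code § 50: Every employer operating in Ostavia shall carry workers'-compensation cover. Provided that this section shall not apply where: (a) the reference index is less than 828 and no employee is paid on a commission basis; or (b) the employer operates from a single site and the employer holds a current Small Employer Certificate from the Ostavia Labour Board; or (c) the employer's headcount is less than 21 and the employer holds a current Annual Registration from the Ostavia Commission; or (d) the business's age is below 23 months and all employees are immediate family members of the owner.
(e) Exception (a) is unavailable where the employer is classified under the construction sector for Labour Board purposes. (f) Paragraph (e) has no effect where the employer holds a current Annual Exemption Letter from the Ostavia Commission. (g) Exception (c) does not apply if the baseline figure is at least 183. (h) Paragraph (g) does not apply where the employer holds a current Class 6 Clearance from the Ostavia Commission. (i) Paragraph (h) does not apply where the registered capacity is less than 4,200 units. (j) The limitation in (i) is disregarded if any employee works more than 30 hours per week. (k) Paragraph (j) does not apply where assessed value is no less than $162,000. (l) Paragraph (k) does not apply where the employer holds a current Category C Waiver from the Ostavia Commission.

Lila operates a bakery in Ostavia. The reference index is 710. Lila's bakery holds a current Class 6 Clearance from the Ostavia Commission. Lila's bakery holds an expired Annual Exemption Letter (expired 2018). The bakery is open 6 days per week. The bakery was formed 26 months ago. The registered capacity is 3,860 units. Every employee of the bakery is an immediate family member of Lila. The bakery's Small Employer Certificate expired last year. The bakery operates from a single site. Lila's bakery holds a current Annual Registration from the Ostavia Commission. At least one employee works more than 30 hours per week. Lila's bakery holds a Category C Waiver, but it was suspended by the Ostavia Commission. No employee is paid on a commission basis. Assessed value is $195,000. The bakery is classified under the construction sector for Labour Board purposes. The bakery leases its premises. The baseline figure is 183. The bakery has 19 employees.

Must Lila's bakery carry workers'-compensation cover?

Yes — Lila's bakery must carry workers'-compensation cover.

Exception (a): the reference index is 710, less than the 828 limit; no employee is paid on commission — every condition holds. But applying paragraphs (e)–(f): (e) operates against (a): the bakery is classified under the construction sector. (f), which would lift (e), is inapplicable — there is no Annual Exemption Letter in force. (a) is therefore removed.
Exception (b) does not apply: the Small Employer Certificate has expired.
Exception (c)'s conditions are all satisfied: the employer's headcount is 19, less than the 21 limit; a current Annual Registration is held. But: (g) is triggered — the baseline figure is 183, meeting the 183 threshold. (h) is triggered (a current Class 6 Clearance is held), but is itself disapplied by (i): (i) is engaged — the registered capacity is 3,860 units, less than the 4,200 units limit. (j) applies (at least one employee exceeds 30 hours/week), but is itself disapplied by (k): (k) operates against (j): assessed value is $195,000, meeting the $162,000 threshold. (l) does not operate here (the Category C Waiver is not current), so (k) stands. (c) is therefore removed.
Exception (d) requires that the business's age is below 23 months; but the business's age is 26 months, not below 23 months, so (d) is unavailable.
No exception applies. The general rule governs.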